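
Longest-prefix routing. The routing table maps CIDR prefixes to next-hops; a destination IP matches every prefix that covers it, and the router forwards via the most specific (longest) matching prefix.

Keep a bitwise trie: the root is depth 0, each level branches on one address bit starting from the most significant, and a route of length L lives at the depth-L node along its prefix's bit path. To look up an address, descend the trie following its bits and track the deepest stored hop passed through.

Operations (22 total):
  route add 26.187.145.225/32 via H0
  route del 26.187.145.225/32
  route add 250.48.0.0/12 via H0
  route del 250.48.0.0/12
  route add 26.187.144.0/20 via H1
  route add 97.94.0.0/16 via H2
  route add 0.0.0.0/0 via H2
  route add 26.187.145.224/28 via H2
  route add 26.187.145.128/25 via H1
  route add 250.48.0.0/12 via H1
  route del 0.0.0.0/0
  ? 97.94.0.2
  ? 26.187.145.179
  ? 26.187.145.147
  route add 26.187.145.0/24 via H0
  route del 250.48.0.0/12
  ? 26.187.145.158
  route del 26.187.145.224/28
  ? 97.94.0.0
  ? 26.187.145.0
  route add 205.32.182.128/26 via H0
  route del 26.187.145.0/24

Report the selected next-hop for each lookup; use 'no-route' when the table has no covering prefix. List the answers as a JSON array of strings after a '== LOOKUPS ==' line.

Process each operation:
  add 26.187.145.225/32 -> H0 at depth 32
  del 26.187.145.225/32 (clear depth 32)
  add 250.48.0.0/12 -> H0 at depth 12
  del 250.48.0.0/12 (clear depth 12)
  add 26.187.144.0/20 -> H1 at depth 20
  add 97.94.0.0/16 -> H2 at depth 16
  add 0.0.0.0/0 -> H2 at depth 0
  add 26.187.145.224/28 -> H2 at depth 28
  add 26.187.145.128/25 -> H1 at depth 25
  add 250.48.0.0/12 -> H1 at depth 12
  del 0.0.0.0/0 (clear depth 0)
  ? 97.94.0.2  path d0:-→d1:-→d2:-→d3:-→d4:-→d5:-→d6:-→d7:-→d8:-→d9:-→d10:-→d11:-→d12:-→d13:-→d14:-→d15:-→d16:H2  best=H2
  ? 26.187.145.179  path d0:-→d1:-→d2:-→d3:-→d4:-→d5:-→d6:-→d7:-→d8:-→d9:-→d10:-→d11:-→d12:-→d13:-→d14:-→d15:-→d16:-→d17:-→d18:-→d19:-→d20:H1→d21:-→d22:-→d23:-→d24:-→d25:H1  best=H1
  ? 26.187.145.147  path d0:-→d1:-→d2:-→d3:-→d4:-→d5:-→d6:-→d7:-→d8:-→d9:-→d10:-→d11:-→d12:-→d13:-→d14:-→d15:-→d16:-→d17:-→d18:-→d19:-→d20:H1→d21:-→d22:-→d23:-→d24:-→d25:H1  best=H1
  add 26.187.145.0/24 -> H0 at depth 24
  del 250.48.0.0/12 (clear depth 12)
  ? 26.187.145.158  path d0:-→d1:-→d2:-→d3:-→d4:-→d5:-→d6:-→d7:-→d8:-→d9:-→d10:-→d11:-→d12:-→d13:-→d14:-→d15:-→d16:-→d17:-→d18:-→d19:-→d20:H1→d21:-→d22:-→d23:-→d24:H0→d25:H1  best=H1
  del 26.187.145.224/28 (clear depth 28)
  ? 97.94.0.0  path d0:-→d1:-→d2:-→d3:-→d4:-→d5:-→d6:-→d7:-→d8:-→d9:-→d10:-→d11:-→d12:-→d13:-→d14:-→d15:-→d16:H2  best=H2
  ? 26.187.145.0  path d0:-→d1:-→d2:-→d3:-→d4:-→d5:-→d6:-→d7:-→d8:-→d9:-→d10:-→d11:-→d12:-→d13:-→d14:-→d15:-→d16:-→d17:-→d18:-→d19:-→d20:H1→d21:-→d22:-→d23:-→d24:H0  best=H0
  add 205.32.182.128/26 -> H0 at depth 26
  del 26.187.145.0/24 (clear depth 24)

== LOOKUPS ==
["H2","H1","H1","H1","H2","H0"]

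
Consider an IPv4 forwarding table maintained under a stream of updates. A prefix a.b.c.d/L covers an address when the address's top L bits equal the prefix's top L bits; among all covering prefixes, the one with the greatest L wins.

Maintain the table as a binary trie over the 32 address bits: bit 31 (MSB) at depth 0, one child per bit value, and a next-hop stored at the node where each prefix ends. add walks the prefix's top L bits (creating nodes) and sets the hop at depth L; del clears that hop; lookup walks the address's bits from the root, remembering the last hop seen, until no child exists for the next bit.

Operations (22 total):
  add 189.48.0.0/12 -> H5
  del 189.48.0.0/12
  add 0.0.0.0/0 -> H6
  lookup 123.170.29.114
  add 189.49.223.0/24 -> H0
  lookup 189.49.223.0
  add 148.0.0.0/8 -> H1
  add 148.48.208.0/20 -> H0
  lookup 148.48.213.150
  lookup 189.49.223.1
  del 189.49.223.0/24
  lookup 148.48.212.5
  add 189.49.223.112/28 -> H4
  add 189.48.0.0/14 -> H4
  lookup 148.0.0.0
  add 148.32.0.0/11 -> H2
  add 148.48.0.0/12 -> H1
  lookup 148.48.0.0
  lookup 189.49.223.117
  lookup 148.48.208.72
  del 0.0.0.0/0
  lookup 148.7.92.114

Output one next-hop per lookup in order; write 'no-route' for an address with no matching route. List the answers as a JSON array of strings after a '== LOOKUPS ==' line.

Process each operation:
  + 189.48.0.0/12 (H5) depth=12
  del 189.48.0.0/12 (clear depth 12)
  + 0.0.0.0/0 (H6) depth=0
  lookup 123.170.29.114: bits ε walk d0:H6 -> H6
  + 189.49.223.0/24 (H0) depth=24
  lookup 189.49.223.0: bits 101111010011000111011111 walk d0:H6→d1:-→d2:-→d3:-→d4:-→d5:-→d6:-→d7:-→d8:-→d9:-→d10:-→d11:-→d12:-→d13:-→d14:-→d15:-→d16:-→d17:-→d18:-→d19:-→d20:-→d21:-→d22:-→d23:-→d24:H0 -> H0
  + 148.0.0.0/8 (H1) depth=8
  + 148.48.208.0/20 (H0) depth=20
  lookup 148.48.213.150: bits 10010100001100001101 walk d0:H6→d1:-→d2:-→d3:-→d4:-→d5:-→d6:-→d7:-→d8:H1→d9:-→d10:-→d11:-→d12:-→d13:-→d14:-→d15:-→d16:-→d17:-→d18:-→d19:-→d20:H0 -> H0
  lookup 189.49.223.1: bits 101111010011000111011111 walk d0:H6→d1:-→d2:-→d3:-→d4:-→d5:-→d6:-→d7:-→d8:-→d9:-→d10:-→d11:-→d12:-→d13:-→d14:-→d15:-→d16:-→d17:-→d18:-→d19:-→d20:-→d21:-→d22:-→d23:-→d24:H0 -> H0
  del 189.49.223.0/24 (clear depth 24)
  lookup 148.48.212.5: bits 10010100001100001101 walk d0:H6→d1:-→d2:-→d3:-→d4:-→d5:-→d6:-→d7:-→d8:H1→d9:-→d10:-→d11:-→d12:-→d13:-→d14:-→d15:-→d16:-→d17:-→d18:-→d19:-→d20:H0 -> H0
  + 189.49.223.112/28 (H4) depth=28
  + 189.48.0.0/14 (H4) depth=14
  lookup 148.0.0.0: bits 1001010000 walk d0:H6→d1:-→d2:-→d3:-→d4:-→d5:-→d6:-→d7:-→d8:H1→d9:-→d10:- -> H1
  + 148.32.0.0/11 (H2) depth=11
  + 148.48.0.0/12 (H1) depth=12
  lookup 148.48.0.0: bits 1001010000110000 walk d0:H6→d1:-→d2:-→d3:-→d4:-→d5:-→d6:-→d7:-→d8:H1→d9:-→d10:-→d11:H2→d12:H1→d13:-→d14:-→d15:-→d16:- -> H1
  lookup 189.49.223.117: bits 1011110100110001110111110111 walk d0:H6→d1:-→d2:-→d3:-→d4:-→d5:-→d6:-→d7:-→d8:-→d9:-→d10:-→d11:-→d12:-→d13:-→d14:H4→d15:-→d16:-→d17:-→d18:-→d19:-→d20:-→d21:-→d22:-→d23:-→d24:-→d25:-→d26:-→d27:-→d28:H4 -> H4
  lookup 148.48.208.72: bits 10010100001100001101 walk d0:H6→d1:-→d2:-→d3:-→d4:-→d5:-→d6:-→d7:-→d8:H1→d9:-→d10:-→d11:H2→d12:H1→d13:-→d14:-→d15:-→d16:-→d17:-→d18:-→d19:-→d20:H0 -> H0
  del 0.0.0.0/0 (clear depth 0)
  lookup 148.7.92.114: bits 1001010000 walk d0:-→d1:-→d2:-→d3:-→d4:-→d5:-→d6:-→d7:-→d8:H1→d9:-→d10:- -> H1

== LOOKUPS ==
["H6","H0","H0","H0","H0","H1","H1","H4","H0","H1"]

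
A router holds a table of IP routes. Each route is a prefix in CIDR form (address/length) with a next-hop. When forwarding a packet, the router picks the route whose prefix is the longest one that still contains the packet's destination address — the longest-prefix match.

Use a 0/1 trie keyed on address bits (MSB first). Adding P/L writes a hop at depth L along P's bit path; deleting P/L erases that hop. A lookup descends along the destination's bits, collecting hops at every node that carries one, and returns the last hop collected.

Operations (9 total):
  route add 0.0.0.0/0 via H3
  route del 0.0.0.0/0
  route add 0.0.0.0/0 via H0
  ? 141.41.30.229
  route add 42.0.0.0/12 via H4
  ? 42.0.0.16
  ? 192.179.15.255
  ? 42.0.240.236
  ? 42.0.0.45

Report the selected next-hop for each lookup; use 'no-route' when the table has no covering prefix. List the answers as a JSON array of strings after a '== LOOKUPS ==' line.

Apply in order:
  add 0.0.0.0/0 -> H3 at depth 0
  - 0.0.0.0/0 clear@0
  add 0.0.0.0/0 -> H0 at depth 0
  ? 141.41.30.229  path d0:H0  best=H0
  add 42.0.0.0/12 -> H4 at depth 12
  ? 42.0.0.16  path d0:H0→d1:-→d2:-→d3:-→d4:-→d5:-→d6:-→d7:-→d8:-→d9:-→d10:-→d11:-→d12:H4  best=H4
  ? 192.179.15.255  path d0:H0  best=H0
  ? 42.0.240.236  path d0:H0→d1:-→d2:-→d3:-→d4:-→d5:-→d6:-→d7:-→d8:-→d9:-→d10:-→d11:-→d12:H4  best=H4
  ? 42.0.0.45  path d0:H0→d1:-→d2:-→d3:-→d4:-→d5:-→d6:-→d7:-→d8:-→d9:-→d10:-→d11:-→d12:H4  best=H4

== LOOKUPS ==
["H0","H4","H0","H4","H4"]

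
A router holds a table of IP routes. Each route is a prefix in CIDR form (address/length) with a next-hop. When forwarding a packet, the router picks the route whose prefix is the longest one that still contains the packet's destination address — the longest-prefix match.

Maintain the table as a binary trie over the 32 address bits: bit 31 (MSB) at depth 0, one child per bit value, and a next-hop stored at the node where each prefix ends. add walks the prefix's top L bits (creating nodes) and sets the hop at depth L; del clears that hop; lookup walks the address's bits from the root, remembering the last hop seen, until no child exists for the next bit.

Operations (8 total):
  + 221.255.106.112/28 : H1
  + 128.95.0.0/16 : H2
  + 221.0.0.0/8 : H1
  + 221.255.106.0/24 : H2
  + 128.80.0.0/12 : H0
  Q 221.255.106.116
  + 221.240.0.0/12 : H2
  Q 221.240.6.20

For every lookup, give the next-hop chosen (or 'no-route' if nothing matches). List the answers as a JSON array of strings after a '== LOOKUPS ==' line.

Process each operation:
  + 221.255.106.112/28 (H1) depth=28
  + 128.95.0.0/16 (H2) depth=16
  + 221.0.0.0/8 (H1) depth=8
  + 221.255.106.0/24 (H2) depth=24
  + 128.80.0.0/12 (H0) depth=12
  Q 221.255.106.116: descend 1101110111111111011010100111 ; hops seen [H1,H2,H1] ; pick H1
  + 221.240.0.0/12 (H2) depth=12
  Q 221.240.6.20: descend 110111011111 ; hops seen [H1,H2] ; pick H2

== LOOKUPS ==
["H1","H2"]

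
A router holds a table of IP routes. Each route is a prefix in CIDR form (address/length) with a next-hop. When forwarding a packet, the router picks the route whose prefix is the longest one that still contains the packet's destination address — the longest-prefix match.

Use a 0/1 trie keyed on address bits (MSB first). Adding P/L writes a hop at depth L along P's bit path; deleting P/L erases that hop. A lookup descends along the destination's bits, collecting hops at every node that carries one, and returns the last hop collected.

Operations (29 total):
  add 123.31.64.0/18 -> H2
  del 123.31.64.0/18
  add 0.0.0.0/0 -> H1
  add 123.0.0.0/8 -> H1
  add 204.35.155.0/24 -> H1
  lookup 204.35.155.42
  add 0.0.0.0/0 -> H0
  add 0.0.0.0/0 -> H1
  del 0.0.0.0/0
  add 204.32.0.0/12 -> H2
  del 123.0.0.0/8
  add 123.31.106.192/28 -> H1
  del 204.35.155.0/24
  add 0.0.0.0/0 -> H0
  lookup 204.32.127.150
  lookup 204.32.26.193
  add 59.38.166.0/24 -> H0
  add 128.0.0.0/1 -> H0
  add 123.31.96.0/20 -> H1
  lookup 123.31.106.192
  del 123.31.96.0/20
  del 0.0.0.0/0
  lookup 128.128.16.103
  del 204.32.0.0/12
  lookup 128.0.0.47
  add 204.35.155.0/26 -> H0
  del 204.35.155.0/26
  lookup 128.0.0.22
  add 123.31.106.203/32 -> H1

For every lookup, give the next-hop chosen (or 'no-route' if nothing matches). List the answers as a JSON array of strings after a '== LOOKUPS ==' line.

Process each operation:
  + 123.31.64.0/18 (H2) depth=18
  - 123.31.64.0/18 clear@18
  + 0.0.0.0/0 (H1) depth=0
  + 123.0.0.0/8 (H1) depth=8
  + 204.35.155.0/24 (H1) depth=24
  Q 204.35.155.42: descend 110011000010001110011011 ; hops seen [H1,H1] ; pick H1
  + 0.0.0.0/0 (H0) depth=0
  + 0.0.0.0/0 (H1) depth=0
  - 0.0.0.0/0 clear@0
  + 204.32.0.0/12 (H2) depth=12
  - 123.0.0.0/8 clear@8
  + 123.31.106.192/28 (H1) depth=28
  - 204.35.155.0/24 clear@24
  + 0.0.0.0/0 (H0) depth=0
  Q 204.32.127.150: descend 11001100001000 ; hops seen [H0,H2] ; pick H2
  Q 204.32.26.193: descend 11001100001000 ; hops seen [H0,H2] ; pick H2
  + 59.38.166.0/24 (H0) depth=24
  + 128.0.0.0/1 (H0) depth=1
  + 123.31.96.0/20 (H1) depth=20
  Q 123.31.106.192: descend 0111101100011111011010101100 ; hops seen [H0,H1,H1] ; pick H1
  - 123.31.96.0/20 clear@20
  - 0.0.0.0/0 clear@0
  Q 128.128.16.103: descend 1 ; hops seen [H0] ; pick H0
  - 204.32.0.0/12 clear@12
  Q 128.0.0.47: descend 1 ; hops seen [H0] ; pick H0
  + 204.35.155.0/26 (H0) depth=26
  - 204.35.155.0/26 clear@26
  Q 128.0.0.22: descend 1 ; hops seen [H0] ; pick H0
  + 123.31.106.203/32 (H1) depth=32

== LOOKUPS ==
["H1","H2","H2","H1","H0","H0","H0"]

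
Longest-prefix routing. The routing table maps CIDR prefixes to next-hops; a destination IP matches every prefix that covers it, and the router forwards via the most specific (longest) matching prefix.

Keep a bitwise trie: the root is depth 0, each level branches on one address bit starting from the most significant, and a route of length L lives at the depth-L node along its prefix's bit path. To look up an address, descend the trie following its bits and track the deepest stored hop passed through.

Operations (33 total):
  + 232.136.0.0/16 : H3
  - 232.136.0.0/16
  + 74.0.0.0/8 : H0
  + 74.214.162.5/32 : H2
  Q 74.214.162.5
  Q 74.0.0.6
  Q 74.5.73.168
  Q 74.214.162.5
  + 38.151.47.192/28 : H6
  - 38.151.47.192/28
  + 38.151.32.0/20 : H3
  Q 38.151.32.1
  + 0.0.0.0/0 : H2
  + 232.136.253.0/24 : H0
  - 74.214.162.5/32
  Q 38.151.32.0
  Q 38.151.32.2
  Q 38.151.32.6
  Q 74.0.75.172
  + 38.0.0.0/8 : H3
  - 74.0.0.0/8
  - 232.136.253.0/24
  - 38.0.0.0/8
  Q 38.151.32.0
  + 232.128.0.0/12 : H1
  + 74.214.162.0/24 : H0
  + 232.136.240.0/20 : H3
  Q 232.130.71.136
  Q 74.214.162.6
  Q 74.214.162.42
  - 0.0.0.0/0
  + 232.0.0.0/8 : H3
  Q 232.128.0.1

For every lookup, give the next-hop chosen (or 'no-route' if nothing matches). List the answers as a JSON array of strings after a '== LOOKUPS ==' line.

Apply in order:
  + 232.136.0.0/16 (H3) depth=16
  - 232.136.0.0/16 clear@16
  + 74.0.0.0/8 (H0) depth=8
  + 74.214.162.5/32 (H2) depth=32
  ? 74.214.162.5  path d0:-→d1:-→d2:-→d3:-→d4:-→d5:-→d6:-→d7:-→d8:H0→d9:-→d10:-→d11:-→d12:-→d13:-→d14:-→d15:-→d16:-→d17:-→d18:-→d19:-→d20:-→d21:-→d22:-→d23:-→d24:-→d25:-→d26:-→d27:-→d28:-→d29:-→d30:-→d31:-→d32:H2  best=H2
  ? 74.0.0.6  path d0:-→d1:-→d2:-→d3:-→d4:-→d5:-→d6:-→d7:-→d8:H0  best=H0
  ? 74.5.73.168  path d0:-→d1:-→d2:-→d3:-→d4:-→d5:-→d6:-→d7:-→d8:H0  best=H0
  ? 74.214.162.5  path d0:-→d1:-→d2:-→d3:-→d4:-→d5:-→d6:-→d7:-→d8:H0→d9:-→d10:-→d11:-→d12:-→d13:-→d14:-→d15:-→d16:-→d17:-→d18:-→d19:-→d20:-→d21:-→d22:-→d23:-→d24:-→d25:-→d26:-→d27:-→d28:-→d29:-→d30:-→d31:-→d32:H2  best=H2
  + 38.151.47.192/28 (H6) depth=28
  - 38.151.47.192/28 clear@28
  + 38.151.32.0/20 (H3) depth=20
  ? 38.151.32.1  path d0:-→d1:-→d2:-→d3:-→d4:-→d5:-→d6:-→d7:-→d8:-→d9:-→d10:-→d11:-→d12:-→d13:-→d14:-→d15:-→d16:-→d17:-→d18:-→d19:-→d20:H3  best=H3
  + 0.0.0.0/0 (H2) depth=0
  + 232.136.253.0/24 (H0) depth=24
  - 74.214.162.5/32 clear@32
  ? 38.151.32.0  path d0:H2→d1:-→d2:-→d3:-→d4:-→d5:-→d6:-→d7:-→d8:-→d9:-→d10:-→d11:-→d12:-→d13:-→d14:-→d15:-→d16:-→d17:-→d18:-→d19:-→d20:H3  best=H3
  ? 38.151.32.2  path d0:H2→d1:-→d2:-→d3:-→d4:-→d5:-→d6:-→d7:-→d8:-→d9:-→d10:-→d11:-→d12:-→d13:-→d14:-→d15:-→d16:-→d17:-→d18:-→d19:-→d20:H3  best=H3
  ? 38.151.32.6  path d0:H2→d1:-→d2:-→d3:-→d4:-→d5:-→d6:-→d7:-→d8:-→d9:-→d10:-→d11:-→d12:-→d13:-→d14:-→d15:-→d16:-→d17:-→d18:-→d19:-→d20:H3  best=H3
  ? 74.0.75.172  path d0:H2→d1:-→d2:-→d3:-→d4:-→d5:-→d6:-→d7:-→d8:H0  best=H0
  + 38.0.0.0/8 (H3) depth=8
  - 74.0.0.0/8 clear@8
  - 232.136.253.0/24 clear@24
  - 38.0.0.0/8 clear@8
  ? 38.151.32.0  path d0:H2→d1:-→d2:-→d3:-→d4:-→d5:-→d6:-→d7:-→d8:-→d9:-→d10:-→d11:-→d12:-→d13:-→d14:-→d15:-→d16:-→d17:-→d18:-→d19:-→d20:H3  best=H3
  + 232.128.0.0/12 (H1) depth=12
  + 74.214.162.0/24 (H0) depth=24
  + 232.136.240.0/20 (H3) depth=20
  ? 232.130.71.136  path d0:H2→d1:-→d2:-→d3:-→d4:-→d5:-→d6:-→d7:-→d8:-→d9:-→d10:-→d11:-→d12:H1  best=H1
  ? 74.214.162.6  path d0:H2→d1:-→d2:-→d3:-→d4:-→d5:-→d6:-→d7:-→d8:-→d9:-→d10:-→d11:-→d12:-→d13:-→d14:-→d15:-→d16:-→d17:-→d18:-→d19:-→d20:-→d21:-→d22:-→d23:-→d24:H0→d25:-→d26:-→d27:-→d28:-→d29:-→d30:-  best=H0
  ? 74.214.162.42  path d0:H2→d1:-→d2:-→d3:-→d4:-→d5:-→d6:-→d7:-→d8:-→d9:-→d10:-→d11:-→d12:-→d13:-→d14:-→d15:-→d16:-→d17:-→d18:-→d19:-→d20:-→d21:-→d22:-→d23:-→d24:H0→d25:-→d26:-  best=H0
  - 0.0.0.0/0 clear@0
  + 232.0.0.0/8 (H3) depth=8
  ? 232.128.0.1  path d0:-→d1:-→d2:-→d3:-→d4:-→d5:-→d6:-→d7:-→d8:H3→d9:-→d10:-→d11:-→d12:H1  best=H1

== LOOKUPS ==
["H2","H0","H0","H2","H3","H3","H3","H3","H0","H3","H1","H0","H0","H1"]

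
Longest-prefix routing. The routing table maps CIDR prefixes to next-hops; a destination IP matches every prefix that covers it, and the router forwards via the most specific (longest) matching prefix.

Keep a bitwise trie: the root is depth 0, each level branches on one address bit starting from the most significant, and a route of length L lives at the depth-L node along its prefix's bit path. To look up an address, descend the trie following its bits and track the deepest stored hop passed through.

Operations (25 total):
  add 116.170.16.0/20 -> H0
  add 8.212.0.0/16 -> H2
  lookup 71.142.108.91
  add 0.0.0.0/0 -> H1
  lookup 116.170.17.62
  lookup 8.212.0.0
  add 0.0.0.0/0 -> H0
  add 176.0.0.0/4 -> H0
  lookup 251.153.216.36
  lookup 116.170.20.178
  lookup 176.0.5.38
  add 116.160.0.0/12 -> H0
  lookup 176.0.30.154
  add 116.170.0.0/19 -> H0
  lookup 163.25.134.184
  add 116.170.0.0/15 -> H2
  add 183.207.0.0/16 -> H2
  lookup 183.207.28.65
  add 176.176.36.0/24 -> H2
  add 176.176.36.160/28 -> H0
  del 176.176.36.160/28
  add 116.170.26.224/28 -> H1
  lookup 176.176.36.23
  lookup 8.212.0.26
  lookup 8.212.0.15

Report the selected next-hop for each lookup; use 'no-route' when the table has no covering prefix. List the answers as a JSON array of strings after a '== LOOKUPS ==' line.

Apply in order:
  + 116.170.16.0/20 (H0) depth=20
  + 8.212.0.0/16 (H2) depth=16
  ? 71.142.108.91  path d0:-→d1:-→d2:-  best=no-route
  + 0.0.0.0/0 (H1) depth=0
  ? 116.170.17.62  path d0:H1→d1:-→d2:-→d3:-→d4:-→d5:-→d6:-→d7:-→d8:-→d9:-→d10:-→d11:-→d12:-→d13:-→d14:-→d15:-→d16:-→d17:-→d18:-→d19:-→d20:H0  best=H0
  ? 8.212.0.0  path d0:H1→d1:-→d2:-→d3:-→d4:-→d5:-→d6:-→d7:-→d8:-→d9:-→d10:-→d11:-→d12:-→d13:-→d14:-→d15:-→d16:H2  best=H2
  + 0.0.0.0/0 (H0) depth=0
  + 176.0.0.0/4 (H0) depth=4
  ? 251.153.216.36  path d0:H0→d1:-  best=H0
  ? 116.170.20.178  path d0:H0→d1:-→d2:-→d3:-→d4:-→d5:-→d6:-→d7:-→d8:-→d9:-→d10:-→d11:-→d12:-→d13:-→d14:-→d15:-→d16:-→d17:-→d18:-→d19:-→d20:H0  best=H0
  ? 176.0.5.38  path d0:H0→d1:-→d2:-→d3:-→d4:H0  best=H0
  + 116.160.0.0/12 (H0) depth=12
  ? 176.0.30.154  path d0:H0→d1:-→d2:-→d3:-→d4:H0  best=H0
  + 116.170.0.0/19 (H0) depth=19
  ? 163.25.134.184  path d0:H0→d1:-→d2:-→d3:-  best=H0
  + 116.170.0.0/15 (H2) depth=15
  + 183.207.0.0/16 (H2) depth=16
  ? 183.207.28.65  path d0:H0→d1:-→d2:-→d3:-→d4:H0→d5:-→d6:-→d7:-→d8:-→d9:-→d10:-→d11:-→d12:-→d13:-→d14:-→d15:-→d16:H2  best=H2
  + 176.176.36.0/24 (H2) depth=24
  + 176.176.36.160/28 (H0) depth=28
  del 176.176.36.160/28 (clear depth 28)
  + 116.170.26.224/28 (H1) depth=28
  ? 176.176.36.23  path d0:H0→d1:-→d2:-→d3:-→d4:H0→d5:-→d6:-→d7:-→d8:-→d9:-→d10:-→d11:-→d12:-→d13:-→d14:-→d15:-→d16:-→d17:-→d18:-→d19:-→d20:-→d21:-→d22:-→d23:-→d24:H2  best=H2
  ? 8.212.0.26  path d0:H0→d1:-→d2:-→d3:-→d4:-→d5:-→d6:-→d7:-→d8:-→d9:-→d10:-→d11:-→d12:-→d13:-→d14:-→d15:-→d16:H2  best=H2
  ? 8.212.0.15  path d0:H0→d1:-→d2:-→d3:-→d4:-→d5:-→d6:-→d7:-→d8:-→d9:-→d10:-→d11:-→d12:-→d13:-→d14:-→d15:-→d16:H2  best=H2

== LOOKUPS ==
["no-route","H0","H2","H0","H0","H0","H0","H0","H2","H2","H2","H2"]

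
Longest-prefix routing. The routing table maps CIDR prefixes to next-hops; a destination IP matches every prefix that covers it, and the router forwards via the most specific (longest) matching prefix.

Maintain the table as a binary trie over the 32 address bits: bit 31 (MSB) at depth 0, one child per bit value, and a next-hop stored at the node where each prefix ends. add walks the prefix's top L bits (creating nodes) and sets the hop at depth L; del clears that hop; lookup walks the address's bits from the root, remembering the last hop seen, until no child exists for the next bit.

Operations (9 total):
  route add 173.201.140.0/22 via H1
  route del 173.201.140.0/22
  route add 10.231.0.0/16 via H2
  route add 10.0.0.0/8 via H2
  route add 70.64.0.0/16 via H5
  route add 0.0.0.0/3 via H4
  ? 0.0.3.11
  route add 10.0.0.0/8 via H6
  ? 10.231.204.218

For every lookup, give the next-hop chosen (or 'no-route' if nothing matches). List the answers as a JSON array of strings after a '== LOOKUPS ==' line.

Process each operation:
  add 173.201.140.0/22 -> H1 at depth 22
  - 173.201.140.0/22 clear@22
  add 10.231.0.0/16 -> H2 at depth 16
  add 10.0.0.0/8 -> H2 at depth 8
  add 70.64.0.0/16 -> H5 at depth 16
  add 0.0.0.0/3 -> H4 at depth 3
  ? 0.0.3.11  path d0:-→d1:-→d2:-→d3:H4→d4:-  best=H4
  add 10.0.0.0/8 -> H6 at depth 8
  ? 10.231.204.218  path d0:-→d1:-→d2:-→d3:H4→d4:-→d5:-→d6:-→d7:-→d8:H6→d9:-→d10:-→d11:-→d12:-→d13:-→d14:-→d15:-→d16:H2  best=H2

== LOOKUPS ==
["H4","H2"]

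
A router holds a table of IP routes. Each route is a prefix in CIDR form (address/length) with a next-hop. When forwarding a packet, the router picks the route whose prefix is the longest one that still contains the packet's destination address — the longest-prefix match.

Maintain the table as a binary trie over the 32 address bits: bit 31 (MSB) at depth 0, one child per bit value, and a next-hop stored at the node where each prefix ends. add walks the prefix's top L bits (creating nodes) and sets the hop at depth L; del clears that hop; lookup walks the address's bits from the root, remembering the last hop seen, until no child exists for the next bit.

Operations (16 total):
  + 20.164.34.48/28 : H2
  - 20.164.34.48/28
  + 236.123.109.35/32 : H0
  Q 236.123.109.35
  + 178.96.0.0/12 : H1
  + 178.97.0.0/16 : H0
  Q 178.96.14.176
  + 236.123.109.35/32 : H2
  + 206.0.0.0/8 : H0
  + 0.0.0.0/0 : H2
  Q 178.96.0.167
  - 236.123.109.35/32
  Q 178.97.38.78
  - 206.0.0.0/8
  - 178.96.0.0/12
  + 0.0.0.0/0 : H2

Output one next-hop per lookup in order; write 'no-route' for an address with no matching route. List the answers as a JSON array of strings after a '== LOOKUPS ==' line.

Trace:
  + 20.164.34.48/28 (H2) depth=28
  del 20.164.34.48/28 (clear depth 28)
  + 236.123.109.35/32 (H0) depth=32
  lookup 236.123.109.35: bits 11101100011110110110110100100011 walk d0:-→d1:-→d2:-→d3:-→d4:-→d5:-→d6:-→d7:-→d8:-→d9:-→d10:-→d11:-→d12:-→d13:-→d14:-→d15:-→d16:-→d17:-→d18:-→d19:-→d20:-→d21:-→d22:-→d23:-→d24:-→d25:-→d26:-→d27:-→d28:-→d29:-→d30:-→d31:-→d32:H0 -> H0
  + 178.96.0.0/12 (H1) depth=12
  + 178.97.0.0/16 (H0) depth=16
  lookup 178.96.14.176: bits 101100100110000 walk d0:-→d1:-→d2:-→d3:-→d4:-→d5:-→d6:-→d7:-→d8:-→d9:-→d10:-→d11:-→d12:H1→d13:-→d14:-→d15:- -> H1
  + 236.123.109.35/32 (H2) depth=32
  + 206.0.0.0/8 (H0) depth=8
  + 0.0.0.0/0 (H2) depth=0
  lookup 178.96.0.167: bits 101100100110000 walk d0:H2→d1:-→d2:-→d3:-→d4:-→d5:-→d6:-→d7:-→d8:-→d9:-→d10:-→d11:-→d12:H1→d13:-→d14:-→d15:- -> H1
  del 236.123.109.35/32 (clear depth 32)
  lookup 178.97.38.78: bits 1011001001100001 walk d0:H2→d1:-→d2:-→d3:-→d4:-→d5:-→d6:-→d7:-→d8:-→d9:-→d10:-→d11:-→d12:H1→d13:-→d14:-→d15:-→d16:H0 -> H0
  del 206.0.0.0/8 (clear depth 8)
  del 178.96.0.0/12 (clear depth 12)
  + 0.0.0.0/0 (H2) depth=0

== LOOKUPS ==
["H0","H1","H1","H0"]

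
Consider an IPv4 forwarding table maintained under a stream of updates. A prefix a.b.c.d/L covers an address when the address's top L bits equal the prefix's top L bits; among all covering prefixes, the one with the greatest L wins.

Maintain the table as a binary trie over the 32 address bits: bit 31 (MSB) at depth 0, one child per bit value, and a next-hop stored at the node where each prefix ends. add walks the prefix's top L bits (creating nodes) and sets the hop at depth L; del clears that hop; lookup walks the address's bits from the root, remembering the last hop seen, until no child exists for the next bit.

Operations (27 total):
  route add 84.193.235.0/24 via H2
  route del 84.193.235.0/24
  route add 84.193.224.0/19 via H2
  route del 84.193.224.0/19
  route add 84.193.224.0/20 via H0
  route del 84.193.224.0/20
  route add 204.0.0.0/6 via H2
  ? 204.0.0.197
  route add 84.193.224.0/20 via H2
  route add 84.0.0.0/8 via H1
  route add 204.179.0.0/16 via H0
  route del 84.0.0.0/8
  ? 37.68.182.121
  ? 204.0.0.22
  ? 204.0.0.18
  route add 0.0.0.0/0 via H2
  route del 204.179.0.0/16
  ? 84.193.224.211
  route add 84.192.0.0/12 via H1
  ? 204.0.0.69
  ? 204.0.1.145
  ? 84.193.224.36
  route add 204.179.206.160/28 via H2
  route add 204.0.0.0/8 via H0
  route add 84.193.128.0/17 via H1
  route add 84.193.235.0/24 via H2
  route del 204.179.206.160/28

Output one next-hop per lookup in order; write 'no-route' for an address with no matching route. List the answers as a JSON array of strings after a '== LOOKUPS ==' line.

Apply in order:
  add 84.193.235.0/24 -> H2 at depth 24
  del 84.193.235.0/24 (clear depth 24)
  add 84.193.224.0/19 -> H2 at depth 19
  del 84.193.224.0/19 (clear depth 19)
  add 84.193.224.0/20 -> H0 at depth 20
  del 84.193.224.0/20 (clear depth 20)
  add 204.0.0.0/6 -> H2 at depth 6
  ? 204.0.0.197  path d0:-→d1:-→d2:-→d3:-→d4:-→d5:-→d6:H2  best=H2
  add 84.193.224.0/20 -> H2 at depth 20
  add 84.0.0.0/8 -> H1 at depth 8
  add 204.179.0.0/16 -> H0 at depth 16
  del 84.0.0.0/8 (clear depth 8)
  ? 37.68.182.121  path d0:-→d1:-  best=no-route
  ? 204.0.0.22  path d0:-→d1:-→d2:-→d3:-→d4:-→d5:-→d6:H2→d7:-→d8:-  best=H2
  ? 204.0.0.18  path d0:-→d1:-→d2:-→d3:-→d4:-→d5:-→d6:H2→d7:-→d8:-  best=H2
  add 0.0.0.0/0 -> H2 at depth 0
  del 204.179.0.0/16 (clear depth 16)
  ? 84.193.224.211  path d0:H2→d1:-→d2:-→d3:-→d4:-→d5:-→d6:-→d7:-→d8:-→d9:-→d10:-→d11:-→d12:-→d13:-→d14:-→d15:-→d16:-→d17:-→d18:-→d19:-→d20:H2  best=H2
  add 84.192.0.0/12 -> H1 at depth 12
  ? 204.0.0.69  path d0:H2→d1:-→d2:-→d3:-→d4:-→d5:-→d6:H2→d7:-→d8:-  best=H2
  ? 204.0.1.145  path d0:H2→d1:-→d2:-→d3:-→d4:-→d5:-→d6:H2→d7:-→d8:-  best=H2
  ? 84.193.224.36  path d0:H2→d1:-→d2:-→d3:-→d4:-→d5:-→d6:-→d7:-→d8:-→d9:-→d10:-→d11:-→d12:H1→d13:-→d14:-→d15:-→d16:-→d17:-→d18:-→d19:-→d20:H2  best=H2
  add 204.179.206.160/28 -> H2 at depth 28
  add 204.0.0.0/8 -> H0 at depth 8
  add 84.193.128.0/17 -> H1 at depth 17
  add 84.193.235.0/24 -> H2 at depth 24
  del 204.179.206.160/28 (clear depth 28)

== LOOKUPS ==
["H2","no-route","H2","H2","H2","H2","H2","H2"]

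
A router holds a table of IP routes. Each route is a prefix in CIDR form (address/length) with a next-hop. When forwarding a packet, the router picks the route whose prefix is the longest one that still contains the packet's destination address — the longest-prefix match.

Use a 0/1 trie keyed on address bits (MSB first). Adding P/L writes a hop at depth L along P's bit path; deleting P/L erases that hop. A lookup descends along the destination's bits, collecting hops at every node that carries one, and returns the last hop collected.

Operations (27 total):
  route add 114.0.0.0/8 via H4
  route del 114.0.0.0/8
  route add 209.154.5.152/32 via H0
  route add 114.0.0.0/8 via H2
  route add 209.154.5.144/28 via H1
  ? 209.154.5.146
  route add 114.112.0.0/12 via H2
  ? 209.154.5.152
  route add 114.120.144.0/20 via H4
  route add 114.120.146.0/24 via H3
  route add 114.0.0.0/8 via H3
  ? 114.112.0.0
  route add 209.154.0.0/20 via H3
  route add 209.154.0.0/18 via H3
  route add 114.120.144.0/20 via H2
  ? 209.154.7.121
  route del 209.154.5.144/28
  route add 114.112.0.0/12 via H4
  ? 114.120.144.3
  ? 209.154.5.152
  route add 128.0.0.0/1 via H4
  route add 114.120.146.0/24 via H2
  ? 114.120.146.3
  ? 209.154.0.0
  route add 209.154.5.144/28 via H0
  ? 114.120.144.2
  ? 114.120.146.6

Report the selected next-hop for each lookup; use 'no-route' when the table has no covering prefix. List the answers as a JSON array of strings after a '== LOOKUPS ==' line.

Process each operation:
  + 114.0.0.0/8 (H4) depth=8
  del 114.0.0.0/8 (clear depth 8)
  + 209.154.5.152/32 (H0) depth=32
  + 114.0.0.0/8 (H2) depth=8
  + 209.154.5.144/28 (H1) depth=28
  Q 209.154.5.146: descend 1101000110011010000001011001 ; hops seen [H1] ; pick H1
  + 114.112.0.0/12 (H2) depth=12
  Q 209.154.5.152: descend 11010001100110100000010110011000 ; hops seen [H1,H0] ; pick H0
  + 114.120.144.0/20 (H4) depth=20
  + 114.120.146.0/24 (H3) depth=24
  + 114.0.0.0/8 (H3) depth=8
  Q 114.112.0.0: descend 011100100111 ; hops seen [H3,H2] ; pick H2
  + 209.154.0.0/20 (H3) depth=20
  + 209.154.0.0/18 (H3) depth=18
  + 114.120.144.0/20 (H2) depth=20
  Q 209.154.7.121: descend 1101000110011010000001 ; hops seen [H3,H3] ; pick H3
  del 209.154.5.144/28 (clear depth 28)
  + 114.112.0.0/12 (H4) depth=12
  Q 114.120.144.3: descend 0111001001111000100100 ; hops seen [H3,H4,H2] ; pick H2
  Q 209.154.5.152: descend 11010001100110100000010110011000 ; hops seen [H3,H3,H0] ; pick H0
  + 128.0.0.0/1 (H4) depth=1
  + 114.120.146.0/24 (H2) depth=24
  Q 114.120.146.3: descend 011100100111100010010010 ; hops seen [H3,H4,H2,H2] ; pick H2
  Q 209.154.0.0: descend 110100011001101000000 ; hops seen [H4,H3,H3] ; pick H3
  + 209.154.5.144/28 (H0) depth=28
  Q 114.120.144.2: descend 0111001001111000100100 ; hops seen [H3,H4,H2] ; pick H2
  Q 114.120.146.6: descend 011100100111100010010010 ; hops seen [H3,H4,H2,H2] ; pick H2

== LOOKUPS ==
["H1","H0","H2","H3","H2","H0","H2","H3","H2","H2"]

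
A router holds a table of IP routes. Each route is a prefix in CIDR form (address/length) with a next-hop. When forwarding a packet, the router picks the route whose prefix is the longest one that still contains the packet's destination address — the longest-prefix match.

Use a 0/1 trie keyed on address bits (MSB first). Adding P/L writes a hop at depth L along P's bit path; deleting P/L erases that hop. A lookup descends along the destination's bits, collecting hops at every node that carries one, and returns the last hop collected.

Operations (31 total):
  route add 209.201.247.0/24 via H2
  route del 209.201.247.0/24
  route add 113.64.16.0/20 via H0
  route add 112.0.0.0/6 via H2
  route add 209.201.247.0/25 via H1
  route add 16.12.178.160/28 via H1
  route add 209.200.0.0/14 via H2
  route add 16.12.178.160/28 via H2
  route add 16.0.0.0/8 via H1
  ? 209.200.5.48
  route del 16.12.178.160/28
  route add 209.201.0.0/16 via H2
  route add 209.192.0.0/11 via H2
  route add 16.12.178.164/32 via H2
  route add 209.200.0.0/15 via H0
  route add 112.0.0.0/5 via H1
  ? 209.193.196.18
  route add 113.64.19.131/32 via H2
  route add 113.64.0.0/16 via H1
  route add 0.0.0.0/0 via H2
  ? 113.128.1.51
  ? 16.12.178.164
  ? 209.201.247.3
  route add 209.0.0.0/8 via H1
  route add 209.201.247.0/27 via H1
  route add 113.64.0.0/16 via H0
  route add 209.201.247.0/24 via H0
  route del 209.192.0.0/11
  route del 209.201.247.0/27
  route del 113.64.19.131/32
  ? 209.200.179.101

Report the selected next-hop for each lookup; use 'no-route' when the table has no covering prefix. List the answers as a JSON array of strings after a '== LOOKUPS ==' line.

Trace:
  + 209.201.247.0/24 (H2) depth=24
  del 209.201.247.0/24 (clear depth 24)
  + 113.64.16.0/20 (H0) depth=20
  + 112.0.0.0/6 (H2) depth=6
  + 209.201.247.0/25 (H1) depth=25
  + 16.12.178.160/28 (H1) depth=28
  + 209.200.0.0/14 (H2) depth=14
  + 16.12.178.160/28 (H2) depth=28
  + 16.0.0.0/8 (H1) depth=8
  ? 209.200.5.48  path d0:-→d1:-→d2:-→d3:-→d4:-→d5:-→d6:-→d7:-→d8:-→d9:-→d10:-→d11:-→d12:-→d13:-→d14:H2→d15:-  best=H2
  del 16.12.178.160/28 (clear depth 28)
  + 209.201.0.0/16 (H2) depth=16
  + 209.192.0.0/11 (H2) depth=11
  + 16.12.178.164/32 (H2) depth=32
  + 209.200.0.0/15 (H0) depth=15
  + 112.0.0.0/5 (H1) depth=5
  ? 209.193.196.18  path d0:-→d1:-→d2:-→d3:-→d4:-→d5:-→d6:-→d7:-→d8:-→d9:-→d10:-→d11:H2→d12:-  best=H2
  + 113.64.19.131/32 (H2) depth=32
  + 113.64.0.0/16 (H1) depth=16
  + 0.0.0.0/0 (H2) depth=0
  ? 113.128.1.51  path d0:H2→d1:-→d2:-→d3:-→d4:-→d5:H1→d6:H2→d7:-→d8:-  best=H2
  ? 16.12.178.164  path d0:H2→d1:-→d2:-→d3:-→d4:-→d5:-→d6:-→d7:-→d8:H1→d9:-→d10:-→d11:-→d12:-→d13:-→d14:-→d15:-→d16:-→d17:-→d18:-→d19:-→d20:-→d21:-→d22:-→d23:-→d24:-→d25:-→d26:-→d27:-→d28:-→d29:-→d30:-→d31:-→d32:H2  best=H2
  ? 209.201.247.3  path d0:H2→d1:-→d2:-→d3:-→d4:-→d5:-→d6:-→d7:-→d8:-→d9:-→d10:-→d11:H2→d12:-→d13:-→d14:H2→d15:H0→d16:H2→d17:-→d18:-→d19:-→d20:-→d21:-→d22:-→d23:-→d24:-→d25:H1  best=H1
  + 209.0.0.0/8 (H1) depth=8
  + 209.201.247.0/27 (H1) depth=27
  + 113.64.0.0/16 (H0) depth=16
  + 209.201.247.0/24 (H0) depth=24
  del 209.192.0.0/11 (clear depth 11)
  del 209.201.247.0/27 (clear depth 27)
  del 113.64.19.131/32 (clear depth 32)
  ? 209.200.179.101  path d0:H2→d1:-→d2:-→d3:-→d4:-→d5:-→d6:-→d7:-→d8:H1→d9:-→d10:-→d11:-→d12:-→d13:-→d14:H2→d15:H0  best=H0

== LOOKUPS ==
["H2","H2","H2","H2","H1","H0"]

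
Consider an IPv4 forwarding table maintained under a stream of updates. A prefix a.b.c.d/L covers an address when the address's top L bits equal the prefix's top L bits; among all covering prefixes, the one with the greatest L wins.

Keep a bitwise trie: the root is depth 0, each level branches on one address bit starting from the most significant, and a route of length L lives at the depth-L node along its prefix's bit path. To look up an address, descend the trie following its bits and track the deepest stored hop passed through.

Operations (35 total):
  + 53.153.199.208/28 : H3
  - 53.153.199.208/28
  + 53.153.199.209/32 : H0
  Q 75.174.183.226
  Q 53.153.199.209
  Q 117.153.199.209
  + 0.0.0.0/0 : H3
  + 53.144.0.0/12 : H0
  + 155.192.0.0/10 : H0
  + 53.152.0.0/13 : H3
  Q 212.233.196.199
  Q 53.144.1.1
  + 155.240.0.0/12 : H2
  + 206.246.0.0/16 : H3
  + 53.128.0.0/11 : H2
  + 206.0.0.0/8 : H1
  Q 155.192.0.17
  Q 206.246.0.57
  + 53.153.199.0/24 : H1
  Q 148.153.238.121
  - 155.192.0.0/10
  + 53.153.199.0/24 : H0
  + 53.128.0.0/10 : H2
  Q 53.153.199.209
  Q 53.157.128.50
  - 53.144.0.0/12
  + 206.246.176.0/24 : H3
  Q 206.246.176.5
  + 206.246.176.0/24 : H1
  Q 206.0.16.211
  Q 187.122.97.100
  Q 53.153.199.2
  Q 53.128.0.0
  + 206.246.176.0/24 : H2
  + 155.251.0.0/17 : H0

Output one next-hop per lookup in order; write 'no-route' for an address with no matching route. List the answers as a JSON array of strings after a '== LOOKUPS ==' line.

Trace:
  + 53.153.199.208/28 (H3) depth=28
  - 53.153.199.208/28 clear@28
  + 53.153.199.209/32 (H0) depth=32
  ? 75.174.183.226  path d0:-→d1:-  best=no-route
  ? 53.153.199.209  path d0:-→d1:-→d2:-→d3:-→d4:-→d5:-→d6:-→d7:-→d8:-→d9:-→d10:-→d11:-→d12:-→d13:-→d14:-→d15:-→d16:-→d17:-→d18:-→d19:-→d20:-→d21:-→d22:-→d23:-→d24:-→d25:-→d26:-→d27:-→d28:-→d29:-→d30:-→d31:-→d32:H0  best=H0
  ? 117.153.199.209  path d0:-→d1:-  best=no-route
  + 0.0.0.0/0 (H3) depth=0
  + 53.144.0.0/12 (H0) depth=12
  + 155.192.0.0/10 (H0) depth=10
  + 53.152.0.0/13 (H3) depth=13
  ? 212.233.196.199  path d0:H3→d1:-  best=H3
  ? 53.144.1.1  path d0:H3→d1:-→d2:-→d3:-→d4:-→d5:-→d6:-→d7:-→d8:-→d9:-→d10:-→d11:-→d12:H0  best=H0
  + 155.240.0.0/12 (H2) depth=12
  + 206.246.0.0/16 (H3) depth=16
  + 53.128.0.0/11 (H2) depth=11
  + 206.0.0.0/8 (H1) depth=8
  ? 155.192.0.17  path d0:H3→d1:-→d2:-→d3:-→d4:-→d5:-→d6:-→d7:-→d8:-→d9:-→d10:H0  best=H0
  ? 206.246.0.57  path d0:H3→d1:-→d2:-→d3:-→d4:-→d5:-→d6:-→d7:-→d8:H1→d9:-→d10:-→d11:-→d12:-→d13:-→d14:-→d15:-→d16:H3  best=H3
  + 53.153.199.0/24 (H1) depth=24
  ? 148.153.238.121  path d0:H3→d1:-→d2:-→d3:-→d4:-  best=H3
  - 155.192.0.0/10 clear@10
  + 53.153.199.0/24 (H0) depth=24
  + 53.128.0.0/10 (H2) depth=10
  ? 53.153.199.209  path d0:H3→d1:-→d2:-→d3:-→d4:-→d5:-→d6:-→d7:-→d8:-→d9:-→d10:H2→d11:H2→d12:H0→d13:H3→d14:-→d15:-→d16:-→d17:-→d18:-→d19:-→d20:-→d21:-→d22:-→d23:-→d24:H0→d25:-→d26:-→d27:-→d28:-→d29:-→d30:-→d31:-→d32:H0  best=H0
  ? 53.157.128.50  path d0:H3→d1:-→d2:-→d3:-→d4:-→d5:-→d6:-→d7:-→d8:-→d9:-→d10:H2→d11:H2→d12:H0→d13:H3  best=H3
  - 53.144.0.0/12 clear@12
  + 206.246.176.0/24 (H3) depth=24
  ? 206.246.176.5  path d0:H3→d1:-→d2:-→d3:-→d4:-→d5:-→d6:-→d7:-→d8:H1→d9:-→d10:-→d11:-→d12:-→d13:-→d14:-→d15:-→d16:H3→d17:-→d18:-→d19:-→d20:-→d21:-→d22:-→d23:-→d24:H3  best=H3
  + 206.246.176.0/24 (H1) depth=24
  ? 206.0.16.211  path d0:H3→d1:-→d2:-→d3:-→d4:-→d5:-→d6:-→d7:-→d8:H1  best=H1
  ? 187.122.97.100  path d0:H3→d1:-→d2:-  best=H3
  ? 53.153.199.2  path d0:H3→d1:-→d2:-→d3:-→d4:-→d5:-→d6:-→d7:-→d8:-→d9:-→d10:H2→d11:H2→d12:-→d13:H3→d14:-→d15:-→d16:-→d17:-→d18:-→d19:-→d20:-→d21:-→d22:-→d23:-→d24:H0  best=H0
  ? 53.128.0.0  path d0:H3→d1:-→d2:-→d3:-→d4:-→d5:-→d6:-→d7:-→d8:-→d9:-→d10:H2→d11:H2  best=H2
  + 206.246.176.0/24 (H2) depth=24
  + 155.251.0.0/17 (H0) depth=17

== LOOKUPS ==
["no-route","H0","no-route","H3","H0","H0","H3","H3","H0","H3","H3","H1","H3","H0","H2"]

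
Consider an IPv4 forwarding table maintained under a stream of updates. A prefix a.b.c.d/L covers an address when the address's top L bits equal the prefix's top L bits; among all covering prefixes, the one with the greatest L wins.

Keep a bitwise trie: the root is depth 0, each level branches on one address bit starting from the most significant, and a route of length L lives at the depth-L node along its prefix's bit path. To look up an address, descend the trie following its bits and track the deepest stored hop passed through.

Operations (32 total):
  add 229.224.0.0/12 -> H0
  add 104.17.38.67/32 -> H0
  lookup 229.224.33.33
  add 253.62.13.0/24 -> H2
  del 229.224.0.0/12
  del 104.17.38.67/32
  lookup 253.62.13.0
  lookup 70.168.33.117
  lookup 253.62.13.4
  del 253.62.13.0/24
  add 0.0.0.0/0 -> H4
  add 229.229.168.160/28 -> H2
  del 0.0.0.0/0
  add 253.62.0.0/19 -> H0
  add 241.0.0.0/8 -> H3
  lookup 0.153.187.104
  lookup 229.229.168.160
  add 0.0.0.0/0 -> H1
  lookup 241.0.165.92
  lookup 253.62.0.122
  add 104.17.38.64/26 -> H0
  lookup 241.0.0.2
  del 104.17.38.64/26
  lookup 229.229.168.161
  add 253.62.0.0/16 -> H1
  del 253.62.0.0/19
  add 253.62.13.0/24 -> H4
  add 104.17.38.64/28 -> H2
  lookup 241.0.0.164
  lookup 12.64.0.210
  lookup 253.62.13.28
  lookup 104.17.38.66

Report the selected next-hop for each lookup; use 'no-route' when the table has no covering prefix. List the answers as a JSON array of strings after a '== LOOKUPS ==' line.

Process each operation:
  + 229.224.0.0/12 (H0) depth=12
  + 104.17.38.67/32 (H0) depth=32
  Q 229.224.33.33: descend 111001011110 ; hops seen [H0] ; pick H0
  + 253.62.13.0/24 (H2) depth=24
  - 229.224.0.0/12 clear@12
  - 104.17.38.67/32 clear@32
  Q 253.62.13.0: descend 111111010011111000001101 ; hops seen [H2] ; pick H2
  Q 70.168.33.117: descend 01 ; hops seen [∅] ; pick no-route
  Q 253.62.13.4: descend 111111010011111000001101 ; hops seen [H2] ; pick H2
  - 253.62.13.0/24 clear@24
  + 0.0.0.0/0 (H4) depth=0
  + 229.229.168.160/28 (H2) depth=28
  - 0.0.0.0/0 clear@0
  + 253.62.0.0/19 (H0) depth=19
  + 241.0.0.0/8 (H3) depth=8
  Q 0.153.187.104: descend 0 ; hops seen [∅] ; pick no-route
  Q 229.229.168.160: descend 1110010111100101101010001010 ; hops seen [H2] ; pick H2
  + 0.0.0.0/0 (H1) depth=0
  Q 241.0.165.92: descend 11110001 ; hops seen [H1,H3] ; pick H3
  Q 253.62.0.122: descend 11111101001111100000 ; hops seen [H1,H0] ; pick H0
  + 104.17.38.64/26 (H0) depth=26
  Q 241.0.0.2: descend 11110001 ; hops seen [H1,H3] ; pick H3
  - 104.17.38.64/26 clear@26
  Q 229.229.168.161: descend 1110010111100101101010001010 ; hops seen [H1,H2] ; pick H2
  + 253.62.0.0/16 (H1) depth=16
  - 253.62.0.0/19 clear@19
  + 253.62.13.0/24 (H4) depth=24
  + 104.17.38.64/28 (H2) depth=28
  Q 241.0.0.164: descend 11110001 ; hops seen [H1,H3] ; pick H3
  Q 12.64.0.210: descend 0 ; hops seen [H1] ; pick H1
  Q 253.62.13.28: descend 111111010011111000001101 ; hops seen [H1,H1,H4] ; pick H4
  Q 104.17.38.66: descend 0110100000010001001001100100001 ; hops seen [H1,H2] ; pick H2

== LOOKUPS ==
["H0","H2","no-route","H2","no-route","H2","H3","H0","H3","H2","H3","H1","H4","H2"]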